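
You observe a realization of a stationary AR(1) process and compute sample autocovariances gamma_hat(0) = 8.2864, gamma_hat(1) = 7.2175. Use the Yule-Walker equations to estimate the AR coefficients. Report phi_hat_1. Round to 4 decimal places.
\hat\phi_{1} = 0.8710

The Yule-Walker equations for an AR(p) process read, in matrix form,
  Gamma_p phi = r_p,   with   (Gamma_p)_{ij} = gamma(|i - j|),
                       (r_p)_i = gamma(i),   i,j = 1..p.
Substitute the sample gammas (Toeplitz matrix and right-hand side of size 1):
  Gamma_p = [[8.2864]]
  r_p     = [7.2175]
With p = 1 this is the single equation gamma(0) phi_1 = gamma(1):
  phi_hat_1 = gamma(1) / gamma(0) = 7.2175 / 8.2864 = 0.8710.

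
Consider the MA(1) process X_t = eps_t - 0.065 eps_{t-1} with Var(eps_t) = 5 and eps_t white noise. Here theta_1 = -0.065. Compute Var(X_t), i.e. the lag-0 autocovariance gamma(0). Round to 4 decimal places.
\gamma(0) = 5.0211

For an MA(q) process X_t = eps_t + sum_i theta_i eps_{t-i} with
Var(eps_t) = sigma^2, the variance is
  gamma(0) = sigma^2 * (1 + sum_i theta_i^2).
  sum_i theta_i^2 = (-0.065)^2 = 0.004225.
  gamma(0) = 5 * (1 + 0.004225) = 5 * 1.004225 = 5.021125, which rounds to 5.0211.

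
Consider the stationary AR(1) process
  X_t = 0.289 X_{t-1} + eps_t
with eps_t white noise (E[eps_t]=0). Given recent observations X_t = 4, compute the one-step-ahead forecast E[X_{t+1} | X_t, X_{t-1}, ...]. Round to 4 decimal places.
E[X_{t+1} \mid \mathcal F_t] = 1.1560

For an AR(p) model X_t = c + sum_i phi_i X_{t-i} + eps_t, the
one-step-ahead conditional mean is
  E[X_{t+1} | X_t, ...] = c + sum_i phi_i X_{t+1-i}.
Substitute known values:
  E[X_{t+1} | ...] = (0.289) * (4)
                   = 1.1560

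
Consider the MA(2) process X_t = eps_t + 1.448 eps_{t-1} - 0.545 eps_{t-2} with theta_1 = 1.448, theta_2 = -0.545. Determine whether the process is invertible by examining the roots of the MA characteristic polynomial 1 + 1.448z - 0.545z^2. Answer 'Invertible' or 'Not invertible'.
\text{Not invertible}

The MA(q) characteristic polynomial is P(z) = 1 + 1.448z - 0.545z^2.
Invertibility requires all roots to lie outside the unit circle, i.e. |z| > 1 for every root.
Set 1 + (1.448) z + (-0.545) z^2 = 0, i.e. a z^2 + b z + c = 0 with a = -0.545, b = 1.448, c = 1.
Discriminant D = b^2 - 4ac = (1.448)^2 - 4*(-0.545)*1 = 2.096704 - (-2.18) = 4.276704.
D >= 0, so the roots are real: z = (-b +/- sqrt(D)) / (2a) = (-1.448 +/- 2.068019) / (-1.09).
  z_1 = (-1.448 + 2.068019) / (-1.09) = -0.5688,   |z_1| = 0.5688.
  z_2 = (-1.448 - 2.068019) / (-1.09) = 3.2257,   |z_2| = 3.2257.
Moduli of all roots: 0.5688, 3.2257.
All moduli strictly greater than 1? No.
Verdict: Not invertible.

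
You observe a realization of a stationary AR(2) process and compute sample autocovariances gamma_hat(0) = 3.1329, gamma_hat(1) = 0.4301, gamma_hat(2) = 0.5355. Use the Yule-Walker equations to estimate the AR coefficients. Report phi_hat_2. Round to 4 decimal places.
\hat\phi_{2} = 0.1550

The Yule-Walker equations for an AR(p) process read, in matrix form,
  Gamma_p phi = r_p,   with   (Gamma_p)_{ij} = gamma(|i - j|),
                       (r_p)_i = gamma(i),   i,j = 1..p.
Substitute the sample gammas (Toeplitz matrix and right-hand side of size 2):
  Gamma_p = [[3.1329, 0.4301], [0.4301, 3.1329]]
  r_p     = [0.4301, 0.5355]
Written out:
  3.1329 phi_1 + 0.4301 phi_2 = 0.4301
  0.4301 phi_1 + 3.1329 phi_2 = 0.5355
Solve by Cramer's rule:
  det = gamma(0)^2 - gamma(1)^2 = (3.1329)^2 - (0.4301)^2 = 9.81506241 - 0.18498601 = 9.6300764
  phi_hat_1 = [gamma(1) gamma(0) - gamma(1) gamma(2)] / det = [(0.4301)(3.1329) - (0.4301)(0.5355)] / 9.6300764 = 1.11714174 / 9.6300764 = 0.116
  phi_hat_2 = [gamma(0) gamma(2) - gamma(1)^2] / det = [(3.1329)(0.5355) - (0.4301)^2] / 9.6300764 = 1.49268194 / 9.6300764 = 0.155
So phi_hat = [0.1160, 0.1550].
Therefore phi_hat_2 = 0.1550.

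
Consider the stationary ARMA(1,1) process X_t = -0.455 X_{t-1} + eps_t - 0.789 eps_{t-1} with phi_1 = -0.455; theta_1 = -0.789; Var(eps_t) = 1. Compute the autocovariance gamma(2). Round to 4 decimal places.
\gamma(2) = 0.9700

Multiply the model equation by X_{t-k} and take expectations. With theta_0 = psi_0 = 1 and psi_j the MA(infinity) weights, this gives
  gamma(k) - sum_i phi_i gamma(k-i) = c_k,
  c_k = sigma^2 * sum_{j=k..q} theta_j psi_{j-k}   (c_k = 0 for k > q),
using gamma(-m) = gamma(m).
psi-weights needed (psi_j = theta_j + sum_i phi_i psi_{j-i}):
  psi_1 = theta_1 + phi_1 = -0.789 + (-0.455) = -1.244
Right-hand sides:
  c_0 = sigma^2 (1 + theta_1 psi_1) = 1 * (1 + (-0.789)(-1.244)) = 1 * 1.981516 = 1.981516
  c_1 = sigma^2 theta_1 = 1 * (-0.789) = -0.789
  c_2 = 0
Equations for k = 0 and k = 1 (AR order 1):
  gamma(0) = phi_1 gamma(1) + c_0
  gamma(1) = phi_1 gamma(0) + c_1
Substituting the second into the first: gamma(0) (1 - phi_1^2) = c_0 + phi_1 c_1, so
  gamma(0) = (c_0 + phi_1 c_1) / (1 - phi_1^2) = (1.981516 + (-0.455)(-0.789)) / (1 - (-0.455)^2) = 2.340511 / 0.792975 = 2.951557.
  gamma(1) = phi_1 gamma(0) + c_1 = (-0.455)(2.951557) + (-0.789) = -2.131958.
For k = 2 (> q): gamma(2) = phi_1 gamma(1) = (-0.455)(-2.131958) = 0.970041.
Therefore gamma(2) = 0.9700 (to 4 decimal places).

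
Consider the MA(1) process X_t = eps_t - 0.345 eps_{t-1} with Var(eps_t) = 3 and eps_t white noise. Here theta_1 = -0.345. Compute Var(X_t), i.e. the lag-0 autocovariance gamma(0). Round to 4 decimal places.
\gamma(0) = 3.3571

For an MA(q) process X_t = eps_t + sum_i theta_i eps_{t-i} with
Var(eps_t) = sigma^2, the variance is
  gamma(0) = sigma^2 * (1 + sum_i theta_i^2).
  sum_i theta_i^2 = (-0.345)^2 = 0.119025.
  gamma(0) = 3 * (1 + 0.119025) = 3 * 1.119025 = 3.357075, which rounds to 3.3571.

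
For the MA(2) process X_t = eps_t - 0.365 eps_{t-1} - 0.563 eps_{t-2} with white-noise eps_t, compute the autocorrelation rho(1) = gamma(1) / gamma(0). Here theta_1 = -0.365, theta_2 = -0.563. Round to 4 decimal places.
\rho(1) = -0.1100

For an MA(q) process with theta_0 = 1, the autocovariance is
  gamma(k) = sigma^2 * sum_{i=0..q-k} theta_i * theta_{i+k},
and rho(k) = gamma(k) / gamma(0). Sigma^2 cancels.
  numerator   = (1)*(-0.365) + (-0.365)*(-0.563) = -0.159505.
  denominator = (1)^2 + (-0.365)^2 + (-0.563)^2 = 1.450194.
  rho(1) = -0.159505 / 1.450194 = -0.1100.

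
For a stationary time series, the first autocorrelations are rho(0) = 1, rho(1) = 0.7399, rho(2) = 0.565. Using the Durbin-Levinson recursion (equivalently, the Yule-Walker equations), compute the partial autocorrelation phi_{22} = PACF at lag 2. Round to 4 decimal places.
\phi_{22} = 0.0388

The PACF at lag k is phi_{kk}, the last component of the solution
to the Yule-Walker system G_k phi = r_k where
  (G_k)_{ij} = rho(|i - j|), (r_k)_i = rho(i), i,j = 1..k.
Equivalently, Durbin-Levinson gives phi_{kk} iteratively:
  phi_{11} = rho(1)
  phi_{kk} = [rho(k) - sum_{j=1..k-1} phi_{k-1,j} rho(k-j)]
            / [1 - sum_{j=1..k-1} phi_{k-1,j} rho(j)],
  phi_{k,j} = phi_{k-1,j} - phi_{kk} phi_{k-1,k-j},  j = 1..k-1.
Step k = 1:
  phi_11 = rho(1) = 0.7399.
Step k = 2:
  phi_22 = [rho(2) - phi_11 rho(1)] / [1 - phi_11 rho(1)] = [0.565 - (0.7399)(0.7399)] / [1 - (0.7399)(0.7399)]
         = 0.01754799 / 0.45254799 = 0.0388.
Therefore phi_{22} = 0.0388.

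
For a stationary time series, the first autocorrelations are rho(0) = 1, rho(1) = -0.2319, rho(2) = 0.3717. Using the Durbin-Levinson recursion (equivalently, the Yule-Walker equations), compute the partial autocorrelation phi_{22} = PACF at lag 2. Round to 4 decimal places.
\phi_{22} = 0.3360

The PACF at lag k is phi_{kk}, the last component of the solution
to the Yule-Walker system G_k phi = r_k where
  (G_k)_{ij} = rho(|i - j|), (r_k)_i = rho(i), i,j = 1..k.
Equivalently, Durbin-Levinson gives phi_{kk} iteratively:
  phi_{11} = rho(1)
  phi_{kk} = [rho(k) - sum_{j=1..k-1} phi_{k-1,j} rho(k-j)]
            / [1 - sum_{j=1..k-1} phi_{k-1,j} rho(j)],
  phi_{k,j} = phi_{k-1,j} - phi_{kk} phi_{k-1,k-j},  j = 1..k-1.
Step k = 1:
  phi_11 = rho(1) = -0.2319.
Step k = 2:
  phi_22 = [rho(2) - phi_11 rho(1)] / [1 - phi_11 rho(1)] = [0.3717 - (-0.2319)(-0.2319)] / [1 - (-0.2319)(-0.2319)]
         = 0.31792239 / 0.94622239 = 0.336.
Therefore phi_{22} = 0.3360.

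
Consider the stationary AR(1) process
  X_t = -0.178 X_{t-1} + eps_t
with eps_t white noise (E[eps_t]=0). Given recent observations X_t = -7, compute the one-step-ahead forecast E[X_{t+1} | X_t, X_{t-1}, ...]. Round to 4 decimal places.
E[X_{t+1} \mid \mathcal F_t] = 1.2460

For an AR(p) model X_t = c + sum_i phi_i X_{t-i} + eps_t, the
one-step-ahead conditional mean is
  E[X_{t+1} | X_t, ...] = c + sum_i phi_i X_{t+1-i}.
Substitute known values:
  E[X_{t+1} | ...] = (-0.178) * (-7)
                   = 1.2460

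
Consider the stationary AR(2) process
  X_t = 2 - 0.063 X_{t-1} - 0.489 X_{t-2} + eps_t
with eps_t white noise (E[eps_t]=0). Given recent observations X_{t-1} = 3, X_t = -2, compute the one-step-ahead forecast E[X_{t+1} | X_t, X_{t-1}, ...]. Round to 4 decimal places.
E[X_{t+1} \mid \mathcal F_t] = 0.6590

For an AR(p) model X_t = c + sum_i phi_i X_{t-i} + eps_t, the
one-step-ahead conditional mean is
  E[X_{t+1} | X_t, ...] = c + sum_i phi_i X_{t+1-i}.
Substitute known values:
  E[X_{t+1} | ...] = 2 + (-0.063) * (-2) + (-0.489) * (3)
                   = 0.6590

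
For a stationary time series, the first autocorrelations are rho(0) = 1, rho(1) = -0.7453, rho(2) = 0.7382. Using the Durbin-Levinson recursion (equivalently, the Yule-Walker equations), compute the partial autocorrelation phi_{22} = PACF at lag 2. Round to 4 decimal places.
\phi_{22} = 0.4111

The PACF at lag k is phi_{kk}, the last component of the solution
to the Yule-Walker system G_k phi = r_k where
  (G_k)_{ij} = rho(|i - j|), (r_k)_i = rho(i), i,j = 1..k.
Equivalently, Durbin-Levinson gives phi_{kk} iteratively:
  phi_{11} = rho(1)
  phi_{kk} = [rho(k) - sum_{j=1..k-1} phi_{k-1,j} rho(k-j)]
            / [1 - sum_{j=1..k-1} phi_{k-1,j} rho(j)],
  phi_{k,j} = phi_{k-1,j} - phi_{kk} phi_{k-1,k-j},  j = 1..k-1.
Step k = 1:
  phi_11 = rho(1) = -0.7453.
Step k = 2:
  phi_22 = [rho(2) - phi_11 rho(1)] / [1 - phi_11 rho(1)] = [0.7382 - (-0.7453)(-0.7453)] / [1 - (-0.7453)(-0.7453)]
         = 0.18272791 / 0.44452791 = 0.4111.
Therefore phi_{22} = 0.4111.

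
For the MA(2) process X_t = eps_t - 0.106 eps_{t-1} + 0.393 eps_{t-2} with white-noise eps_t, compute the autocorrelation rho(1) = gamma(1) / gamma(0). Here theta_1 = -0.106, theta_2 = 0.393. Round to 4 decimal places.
\rho(1) = -0.1267

For an MA(q) process with theta_0 = 1, the autocovariance is
  gamma(k) = sigma^2 * sum_{i=0..q-k} theta_i * theta_{i+k},
and rho(k) = gamma(k) / gamma(0). Sigma^2 cancels.
  numerator   = (1)*(-0.106) + (-0.106)*(0.393) = -0.147658.
  denominator = (1)^2 + (-0.106)^2 + (0.393)^2 = 1.165685.
  rho(1) = -0.147658 / 1.165685 = -0.1267.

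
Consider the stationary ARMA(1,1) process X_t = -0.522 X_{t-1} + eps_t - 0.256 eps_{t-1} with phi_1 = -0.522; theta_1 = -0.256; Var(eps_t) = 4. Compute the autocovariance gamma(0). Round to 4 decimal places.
\gamma(0) = 7.3279

Multiply the model equation by X_{t-k} and take expectations. With theta_0 = psi_0 = 1 and psi_j the MA(infinity) weights, this gives
  gamma(k) - sum_i phi_i gamma(k-i) = c_k,
  c_k = sigma^2 * sum_{j=k..q} theta_j psi_{j-k}   (c_k = 0 for k > q),
using gamma(-m) = gamma(m).
psi-weights needed (psi_j = theta_j + sum_i phi_i psi_{j-i}):
  psi_1 = theta_1 + phi_1 = -0.256 + (-0.522) = -0.778
Right-hand sides:
  c_0 = sigma^2 (1 + theta_1 psi_1) = 4 * (1 + (-0.256)(-0.778)) = 4 * 1.199168 = 4.796672
  c_1 = sigma^2 theta_1 = 4 * (-0.256) = -1.024
  c_2 = 0
Equations for k = 0 and k = 1 (AR order 1):
  gamma(0) = phi_1 gamma(1) + c_0
  gamma(1) = phi_1 gamma(0) + c_1
Substituting the second into the first: gamma(0) (1 - phi_1^2) = c_0 + phi_1 c_1, so
  gamma(0) = (c_0 + phi_1 c_1) / (1 - phi_1^2) = (4.796672 + (-0.522)(-1.024)) / (1 - (-0.522)^2) = 5.3312 / 0.727516 = 7.327949.
Therefore gamma(0) = 7.3279 (to 4 decimal places).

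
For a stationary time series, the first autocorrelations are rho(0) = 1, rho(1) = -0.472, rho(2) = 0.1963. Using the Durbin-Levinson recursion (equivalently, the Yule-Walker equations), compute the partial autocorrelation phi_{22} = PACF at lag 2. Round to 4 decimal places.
\phi_{22} = -0.0341

The PACF at lag k is phi_{kk}, the last component of the solution
to the Yule-Walker system G_k phi = r_k where
  (G_k)_{ij} = rho(|i - j|), (r_k)_i = rho(i), i,j = 1..k.
Equivalently, Durbin-Levinson gives phi_{kk} iteratively:
  phi_{11} = rho(1)
  phi_{kk} = [rho(k) - sum_{j=1..k-1} phi_{k-1,j} rho(k-j)]
            / [1 - sum_{j=1..k-1} phi_{k-1,j} rho(j)],
  phi_{k,j} = phi_{k-1,j} - phi_{kk} phi_{k-1,k-j},  j = 1..k-1.
Step k = 1:
  phi_11 = rho(1) = -0.472.
Step k = 2:
  phi_22 = [rho(2) - phi_11 rho(1)] / [1 - phi_11 rho(1)] = [0.1963 - (-0.472)(-0.472)] / [1 - (-0.472)(-0.472)]
         = -0.026484 / 0.777216 = -0.0341.
Therefore phi_{22} = -0.0341.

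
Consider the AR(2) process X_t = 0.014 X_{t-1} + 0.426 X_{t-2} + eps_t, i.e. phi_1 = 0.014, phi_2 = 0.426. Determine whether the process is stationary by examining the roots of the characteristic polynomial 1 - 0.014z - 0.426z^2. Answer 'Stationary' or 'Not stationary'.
\text{Stationary}

The AR(p) characteristic polynomial is P(z) = 1 - 0.014z - 0.426z^2.
Stationarity requires all roots to lie outside the unit circle, i.e. |z| > 1 for every root.
Set 1 + (-0.014) z + (-0.426) z^2 = 0, i.e. a z^2 + b z + c = 0 with a = -0.426, b = -0.014, c = 1.
Discriminant D = b^2 - 4ac = (-0.014)^2 - 4*(-0.426)*1 = 0.000196 - (-1.704) = 1.704196.
D >= 0, so the roots are real: z = (-b +/- sqrt(D)) / (2a) = (0.014 +/- 1.305449) / (-0.852).
  z_1 = (0.014 + 1.305449) / (-0.852) = -1.5486,   |z_1| = 1.5486.
  z_2 = (0.014 - 1.305449) / (-0.852) = 1.5158,   |z_2| = 1.5158.
Moduli of all roots: 1.5486, 1.5158.
All moduli strictly greater than 1? Yes.
Verdict: Stationary.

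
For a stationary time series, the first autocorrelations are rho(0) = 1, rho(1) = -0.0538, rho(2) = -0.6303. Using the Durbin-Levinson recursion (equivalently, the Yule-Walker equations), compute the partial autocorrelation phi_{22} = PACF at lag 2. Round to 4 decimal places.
\phi_{22} = -0.6350

The PACF at lag k is phi_{kk}, the last component of the solution
to the Yule-Walker system G_k phi = r_k where
  (G_k)_{ij} = rho(|i - j|), (r_k)_i = rho(i), i,j = 1..k.
Equivalently, Durbin-Levinson gives phi_{kk} iteratively:
  phi_{11} = rho(1)
  phi_{kk} = [rho(k) - sum_{j=1..k-1} phi_{k-1,j} rho(k-j)]
            / [1 - sum_{j=1..k-1} phi_{k-1,j} rho(j)],
  phi_{k,j} = phi_{k-1,j} - phi_{kk} phi_{k-1,k-j},  j = 1..k-1.
Step k = 1:
  phi_11 = rho(1) = -0.0538.
Step k = 2:
  phi_22 = [rho(2) - phi_11 rho(1)] / [1 - phi_11 rho(1)] = [-0.6303 - (-0.0538)(-0.0538)] / [1 - (-0.0538)(-0.0538)]
         = -0.63319444 / 0.99710556 = -0.635.
Therefore phi_{22} = -0.6350.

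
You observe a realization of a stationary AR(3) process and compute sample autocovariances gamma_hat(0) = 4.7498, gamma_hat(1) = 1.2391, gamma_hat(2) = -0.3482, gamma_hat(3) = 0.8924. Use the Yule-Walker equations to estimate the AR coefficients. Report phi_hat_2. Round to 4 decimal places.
\hat\phi_{2} = -0.2340

The Yule-Walker equations for an AR(p) process read, in matrix form,
  Gamma_p phi = r_p,   with   (Gamma_p)_{ij} = gamma(|i - j|),
                       (r_p)_i = gamma(i),   i,j = 1..p.
Substitute the sample gammas (Toeplitz matrix and right-hand side of size 3):
  Gamma_p = [[4.7498, 1.2391, -0.3482], [1.2391, 4.7498, 1.2391], [-0.3482, 1.2391, 4.7498]]
  r_p     = [1.2391, -0.3482, 0.8924]
Written out (R1..R3):
  (R1) 4.7498 phi_1 + 1.2391 phi_2 - 0.3482 phi_3 = 1.2391
  (R2) 1.2391 phi_1 + 4.7498 phi_2 + 1.2391 phi_3 = -0.3482
  (R3) -0.3482 phi_1 + 1.2391 phi_2 + 4.7498 phi_3 = 0.8924
Gaussian elimination:
  R2 <- R2 - (1.2391/4.7498) R1 = R2 - (0.260874) R1:  4.426551 phi_2 + 1.329936 phi_3 = -0.671449
  R3 <- R3 - (-0.3482/4.7498) R1 = R3 - (-0.073308) R1:  1.329936 phi_2 + 4.724274 phi_3 = 0.983236
  R3 <- R3 - (1.329936/4.426551) R2 = R3 - (0.300445) R2:  4.324701 phi_3 = 1.18497
Back-substitution:
  phi_hat_3 = 1.18497 / 4.324701 = 0.274
  phi_hat_2 = (-0.671449 - (1.329936)(0.274)) / 4.426551 = -0.234009
  phi_hat_1 = (1.2391 - (1.2391)(-0.234009) - (-0.3482)(0.274)) / 4.7498 = 0.342008
So phi_hat = [0.3420, -0.2340, 0.2740].
Therefore phi_hat_2 = -0.2340.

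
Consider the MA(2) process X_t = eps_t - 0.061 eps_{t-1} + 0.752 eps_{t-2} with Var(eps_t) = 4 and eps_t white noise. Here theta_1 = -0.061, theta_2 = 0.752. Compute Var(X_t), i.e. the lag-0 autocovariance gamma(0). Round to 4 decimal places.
\gamma(0) = 6.2769

For an MA(q) process X_t = eps_t + sum_i theta_i eps_{t-i} with
Var(eps_t) = sigma^2, the variance is
  gamma(0) = sigma^2 * (1 + sum_i theta_i^2).
  sum_i theta_i^2 = (-0.061)^2 + (0.752)^2 = 0.003721 + 0.565504 = 0.569225.
  gamma(0) = 4 * (1 + 0.569225) = 4 * 1.569225 = 6.2769.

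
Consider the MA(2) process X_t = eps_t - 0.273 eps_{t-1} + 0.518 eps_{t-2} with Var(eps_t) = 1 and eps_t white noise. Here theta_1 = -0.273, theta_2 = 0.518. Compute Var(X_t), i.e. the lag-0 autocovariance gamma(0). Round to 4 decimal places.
\gamma(0) = 1.3429

For an MA(q) process X_t = eps_t + sum_i theta_i eps_{t-i} with
Var(eps_t) = sigma^2, the variance is
  gamma(0) = sigma^2 * (1 + sum_i theta_i^2).
  sum_i theta_i^2 = (-0.273)^2 + (0.518)^2 = 0.074529 + 0.268324 = 0.342853.
  gamma(0) = 1 * (1 + 0.342853) = 1 * 1.342853 = 1.342853, which rounds to 1.3429.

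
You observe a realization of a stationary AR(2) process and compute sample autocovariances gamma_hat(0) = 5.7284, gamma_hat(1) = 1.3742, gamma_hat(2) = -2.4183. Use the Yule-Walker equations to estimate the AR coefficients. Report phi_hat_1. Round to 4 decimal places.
\hat\phi_{1} = 0.3620

The Yule-Walker equations for an AR(p) process read, in matrix form,
  Gamma_p phi = r_p,   with   (Gamma_p)_{ij} = gamma(|i - j|),
                       (r_p)_i = gamma(i),   i,j = 1..p.
Substitute the sample gammas (Toeplitz matrix and right-hand side of size 2):
  Gamma_p = [[5.7284, 1.3742], [1.3742, 5.7284]]
  r_p     = [1.3742, -2.4183]
Written out:
  5.7284 phi_1 + 1.3742 phi_2 = 1.3742
  1.3742 phi_1 + 5.7284 phi_2 = -2.4183
Solve by Cramer's rule:
  det = gamma(0)^2 - gamma(1)^2 = (5.7284)^2 - (1.3742)^2 = 32.81456656 - 1.88842564 = 30.92614092
  phi_hat_1 = [gamma(1) gamma(0) - gamma(1) gamma(2)] / det = [(1.3742)(5.7284) - (1.3742)(-2.4183)] / 30.92614092 = 11.19519514 / 30.92614092 = 0.362
  phi_hat_2 = [gamma(0) gamma(2) - gamma(1)^2] / det = [(5.7284)(-2.4183) - (1.3742)^2] / 30.92614092 = -15.74141536 / 30.92614092 = -0.509
So phi_hat = [0.3620, -0.5090].
Therefore phi_hat_1 = 0.3620.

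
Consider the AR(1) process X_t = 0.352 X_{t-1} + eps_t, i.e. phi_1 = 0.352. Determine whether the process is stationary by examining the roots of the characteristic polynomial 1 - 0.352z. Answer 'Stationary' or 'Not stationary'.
\text{Stationary}

The AR(p) characteristic polynomial is P(z) = 1 - 0.352z.
Stationarity requires all roots to lie outside the unit circle, i.e. |z| > 1 for every root.
This is linear in z: 1 + (-0.352) z = 0  =>  z = -1/(-0.352) = 2.840909,  |z| = 2.840909.
Moduli of all roots: 2.8409.
All moduli strictly greater than 1? Yes.
Verdict: Stationary.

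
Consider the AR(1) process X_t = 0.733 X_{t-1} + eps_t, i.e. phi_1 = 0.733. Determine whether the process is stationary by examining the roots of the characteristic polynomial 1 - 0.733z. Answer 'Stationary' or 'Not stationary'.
\text{Stationary}

The AR(p) characteristic polynomial is P(z) = 1 - 0.733z.
Stationarity requires all roots to lie outside the unit circle, i.e. |z| > 1 for every root.
This is linear in z: 1 + (-0.733) z = 0  =>  z = -1/(-0.733) = 1.364256,  |z| = 1.364256.
Moduli of all roots: 1.3643.
All moduli strictly greater than 1? Yes.
Verdict: Stationary.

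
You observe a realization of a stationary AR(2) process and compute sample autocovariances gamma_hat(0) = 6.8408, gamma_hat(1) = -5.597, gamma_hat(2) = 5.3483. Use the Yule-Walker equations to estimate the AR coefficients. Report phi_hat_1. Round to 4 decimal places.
\hat\phi_{1} = -0.5400

The Yule-Walker equations for an AR(p) process read, in matrix form,
  Gamma_p phi = r_p,   with   (Gamma_p)_{ij} = gamma(|i - j|),
                       (r_p)_i = gamma(i),   i,j = 1..p.
Substitute the sample gammas (Toeplitz matrix and right-hand side of size 2):
  Gamma_p = [[6.8408, -5.597], [-5.597, 6.8408]]
  r_p     = [-5.597, 5.3483]
Written out:
  6.8408 phi_1 - 5.597 phi_2 = -5.597
  -5.597 phi_1 + 6.8408 phi_2 = 5.3483
Solve by Cramer's rule:
  det = gamma(0)^2 - gamma(1)^2 = (6.8408)^2 - (-5.597)^2 = 46.79654464 - 31.326409 = 15.47013564
  phi_hat_1 = [gamma(1) gamma(0) - gamma(1) gamma(2)] / det = [(-5.597)(6.8408) - (-5.597)(5.3483)] / 15.47013564 = -8.3535225 / 15.47013564 = -0.54
  phi_hat_2 = [gamma(0) gamma(2) - gamma(1)^2] / det = [(6.8408)(5.3483) - (-5.597)^2] / 15.47013564 = 5.26024164 / 15.47013564 = 0.34
So phi_hat = [-0.5400, 0.3400].
Therefore phi_hat_1 = -0.5400.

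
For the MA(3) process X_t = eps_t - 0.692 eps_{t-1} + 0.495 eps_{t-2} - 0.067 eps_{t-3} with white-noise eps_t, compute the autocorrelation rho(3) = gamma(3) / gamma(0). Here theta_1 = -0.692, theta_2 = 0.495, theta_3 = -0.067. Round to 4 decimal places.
\rho(3) = -0.0388

For an MA(q) process with theta_0 = 1, the autocovariance is
  gamma(k) = sigma^2 * sum_{i=0..q-k} theta_i * theta_{i+k},
and rho(k) = gamma(k) / gamma(0). Sigma^2 cancels.
  numerator   = (1)*(-0.067) = -0.067.
  denominator = (1)^2 + (-0.692)^2 + (0.495)^2 + (-0.067)^2 = 1.728378.
  rho(3) = -0.067 / 1.728378 = -0.0388.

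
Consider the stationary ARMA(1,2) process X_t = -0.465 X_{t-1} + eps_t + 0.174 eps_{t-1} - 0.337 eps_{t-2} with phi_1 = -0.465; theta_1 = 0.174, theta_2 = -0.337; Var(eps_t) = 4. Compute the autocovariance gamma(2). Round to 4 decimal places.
\gamma(2) = -0.8710

Multiply the model equation by X_{t-k} and take expectations. With theta_0 = psi_0 = 1 and psi_j the MA(infinity) weights, this gives
  gamma(k) - sum_i phi_i gamma(k-i) = c_k,
  c_k = sigma^2 * sum_{j=k..q} theta_j psi_{j-k}   (c_k = 0 for k > q),
using gamma(-m) = gamma(m).
psi-weights needed (psi_j = theta_j + sum_i phi_i psi_{j-i}):
  psi_1 = theta_1 + phi_1 = 0.174 + (-0.465) = -0.291
  psi_2 = theta_2 + phi_1 psi_1 = -0.337 + (-0.465)(-0.291) = -0.201685
Right-hand sides:
  c_0 = sigma^2 (1 + theta_1 psi_1 + theta_2 psi_2) = 4 * (1 + (0.174)(-0.291) + (-0.337)(-0.201685)) = 4 * 1.017334 = 4.069335
  c_1 = sigma^2 (theta_1 + theta_2 psi_1) = 4 * (0.174 + (-0.337)(-0.291)) = 1.088268
  c_2 = sigma^2 theta_2 = 4 * (-0.337) = -1.348
Equations for k = 0 and k = 1 (AR order 1):
  gamma(0) = phi_1 gamma(1) + c_0
  gamma(1) = phi_1 gamma(0) + c_1
Substituting the second into the first: gamma(0) (1 - phi_1^2) = c_0 + phi_1 c_1, so
  gamma(0) = (c_0 + phi_1 c_1) / (1 - phi_1^2) = (4.069335 + (-0.465)(1.088268)) / (1 - (-0.465)^2) = 3.563291 / 0.783775 = 4.546318.
  gamma(1) = phi_1 gamma(0) + c_1 = (-0.465)(4.546318) + (1.088268) = -1.02577.
For k = 2: gamma(2) = phi_1 gamma(1) + c_2
  = (-0.465)(-1.02577) + (-1.348) = -0.871017.
Therefore gamma(2) = -0.8710 (to 4 decimal places).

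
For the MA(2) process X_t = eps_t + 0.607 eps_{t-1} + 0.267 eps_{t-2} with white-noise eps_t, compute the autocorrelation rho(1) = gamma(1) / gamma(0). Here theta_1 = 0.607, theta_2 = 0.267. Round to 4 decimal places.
\rho(1) = 0.5342

For an MA(q) process with theta_0 = 1, the autocovariance is
  gamma(k) = sigma^2 * sum_{i=0..q-k} theta_i * theta_{i+k},
and rho(k) = gamma(k) / gamma(0). Sigma^2 cancels.
  numerator   = (1)*(0.607) + (0.607)*(0.267) = 0.769069.
  denominator = (1)^2 + (0.607)^2 + (0.267)^2 = 1.439738.
  rho(1) = 0.769069 / 1.439738 = 0.5342.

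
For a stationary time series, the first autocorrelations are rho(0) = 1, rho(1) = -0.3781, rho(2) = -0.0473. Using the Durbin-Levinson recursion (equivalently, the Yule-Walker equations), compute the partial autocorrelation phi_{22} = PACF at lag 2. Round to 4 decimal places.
\phi_{22} = -0.2220

The PACF at lag k is phi_{kk}, the last component of the solution
to the Yule-Walker system G_k phi = r_k where
  (G_k)_{ij} = rho(|i - j|), (r_k)_i = rho(i), i,j = 1..k.
Equivalently, Durbin-Levinson gives phi_{kk} iteratively:
  phi_{11} = rho(1)
  phi_{kk} = [rho(k) - sum_{j=1..k-1} phi_{k-1,j} rho(k-j)]
            / [1 - sum_{j=1..k-1} phi_{k-1,j} rho(j)],
  phi_{k,j} = phi_{k-1,j} - phi_{kk} phi_{k-1,k-j},  j = 1..k-1.
Step k = 1:
  phi_11 = rho(1) = -0.3781.
Step k = 2:
  phi_22 = [rho(2) - phi_11 rho(1)] / [1 - phi_11 rho(1)] = [-0.0473 - (-0.3781)(-0.3781)] / [1 - (-0.3781)(-0.3781)]
         = -0.19025961 / 0.85704039 = -0.222.
Therefore phi_{22} = -0.2220.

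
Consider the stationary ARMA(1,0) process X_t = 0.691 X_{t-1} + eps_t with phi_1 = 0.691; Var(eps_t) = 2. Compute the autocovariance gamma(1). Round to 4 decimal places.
\gamma(1) = 2.6449

Multiply the model equation by X_{t-k} and take expectations. With theta_0 = psi_0 = 1 and psi_j the MA(infinity) weights, this gives
  gamma(k) - sum_i phi_i gamma(k-i) = c_k,
  c_k = sigma^2 * sum_{j=k..q} theta_j psi_{j-k}   (c_k = 0 for k > q),
using gamma(-m) = gamma(m).
Pure AR (q = 0): c_0 = sigma^2 = 2, c_k = 0 for k >= 1.
Equations for k = 0 and k = 1 (AR order 1):
  gamma(0) = phi_1 gamma(1) + c_0
  gamma(1) = phi_1 gamma(0) + c_1
Substituting the second into the first: gamma(0) (1 - phi_1^2) = c_0 + phi_1 c_1, so
  gamma(0) = c_0 / (1 - phi_1^2) = 2 / (1 - (0.691)^2) = 2 / 0.522519 = 3.827612.
  gamma(1) = phi_1 gamma(0) = (0.691)(3.827612) = 2.64488.
Therefore gamma(1) = 2.6449 (to 4 decimal places).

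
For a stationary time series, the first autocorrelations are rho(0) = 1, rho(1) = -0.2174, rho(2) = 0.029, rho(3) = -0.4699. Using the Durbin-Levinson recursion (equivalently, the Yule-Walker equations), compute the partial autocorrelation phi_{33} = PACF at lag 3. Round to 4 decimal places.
\phi_{33} = -0.4910

The PACF at lag k is phi_{kk}, the last component of the solution
to the Yule-Walker system G_k phi = r_k where
  (G_k)_{ij} = rho(|i - j|), (r_k)_i = rho(i), i,j = 1..k.
Equivalently, Durbin-Levinson gives phi_{kk} iteratively:
  phi_{11} = rho(1)
  phi_{kk} = [rho(k) - sum_{j=1..k-1} phi_{k-1,j} rho(k-j)]
            / [1 - sum_{j=1..k-1} phi_{k-1,j} rho(j)],
  phi_{k,j} = phi_{k-1,j} - phi_{kk} phi_{k-1,k-j},  j = 1..k-1.
Step k = 1:
  phi_11 = rho(1) = -0.2174.
Step k = 2:
  phi_22 = [rho(2) - phi_11 rho(1)] / [1 - phi_11 rho(1)] = [0.029 - (-0.2174)(-0.2174)] / [1 - (-0.2174)(-0.2174)]
         = -0.01826276 / 0.95273724 = -0.019169.
  Update: phi_21 = phi_11 - phi_22 phi_11 = -0.2174 - (-0.019169)(-0.2174) = -0.221567.
Step k = 3:
  phi_33 = [rho(3) - phi_21 rho(2) - phi_22 rho(1)] / [1 - phi_21 rho(1) - phi_22 rho(2)]
    numerator   = -0.4699 - (-0.221567)(0.029) - (-0.019169)(-0.2174) = -0.46764183
    denominator = 1 - (-0.221567)(-0.2174) - (-0.019169)(0.029) = 0.95238717
  phi_33 = -0.46764183 / 0.95238717 = -0.491.
Therefore phi_{33} = -0.4910.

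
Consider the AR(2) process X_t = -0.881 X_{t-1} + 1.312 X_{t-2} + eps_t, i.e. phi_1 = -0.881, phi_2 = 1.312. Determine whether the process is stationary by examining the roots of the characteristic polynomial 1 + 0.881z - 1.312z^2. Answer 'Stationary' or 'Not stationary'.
\text{Not stationary}

The AR(p) characteristic polynomial is P(z) = 1 + 0.881z - 1.312z^2.
Stationarity requires all roots to lie outside the unit circle, i.e. |z| > 1 for every root.
Set 1 + (0.881) z + (-1.312) z^2 = 0, i.e. a z^2 + b z + c = 0 with a = -1.312, b = 0.881, c = 1.
Discriminant D = b^2 - 4ac = (0.881)^2 - 4*(-1.312)*1 = 0.776161 - (-5.248) = 6.024161.
D >= 0, so the roots are real: z = (-b +/- sqrt(D)) / (2a) = (-0.881 +/- 2.454417) / (-2.624).
  z_1 = (-0.881 + 2.454417) / (-2.624) = -0.5996,   |z_1| = 0.5996.
  z_2 = (-0.881 - 2.454417) / (-2.624) = 1.2711,   |z_2| = 1.2711.
Moduli of all roots: 0.5996, 1.2711.
All moduli strictly greater than 1? No.
Verdict: Not stationary.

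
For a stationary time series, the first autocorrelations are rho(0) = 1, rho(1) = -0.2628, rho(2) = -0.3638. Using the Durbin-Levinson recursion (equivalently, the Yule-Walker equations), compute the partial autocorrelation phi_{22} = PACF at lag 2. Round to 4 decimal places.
\phi_{22} = -0.4650

The PACF at lag k is phi_{kk}, the last component of the solution
to the Yule-Walker system G_k phi = r_k where
  (G_k)_{ij} = rho(|i - j|), (r_k)_i = rho(i), i,j = 1..k.
Equivalently, Durbin-Levinson gives phi_{kk} iteratively:
  phi_{11} = rho(1)
  phi_{kk} = [rho(k) - sum_{j=1..k-1} phi_{k-1,j} rho(k-j)]
            / [1 - sum_{j=1..k-1} phi_{k-1,j} rho(j)],
  phi_{k,j} = phi_{k-1,j} - phi_{kk} phi_{k-1,k-j},  j = 1..k-1.
Step k = 1:
  phi_11 = rho(1) = -0.2628.
Step k = 2:
  phi_22 = [rho(2) - phi_11 rho(1)] / [1 - phi_11 rho(1)] = [-0.3638 - (-0.2628)(-0.2628)] / [1 - (-0.2628)(-0.2628)]
         = -0.43286384 / 0.93093616 = -0.465.
Therefore phi_{22} = -0.4650.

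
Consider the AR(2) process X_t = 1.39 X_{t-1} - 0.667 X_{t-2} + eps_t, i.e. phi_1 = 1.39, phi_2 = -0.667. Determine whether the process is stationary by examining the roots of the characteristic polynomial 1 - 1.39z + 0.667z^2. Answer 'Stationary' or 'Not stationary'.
\text{Stationary}

The AR(p) characteristic polynomial is P(z) = 1 - 1.39z + 0.667z^2.
Stationarity requires all roots to lie outside the unit circle, i.e. |z| > 1 for every root.
Set 1 + (-1.39) z + (0.667) z^2 = 0, i.e. a z^2 + b z + c = 0 with a = 0.667, b = -1.39, c = 1.
Discriminant D = b^2 - 4ac = (-1.39)^2 - 4*(0.667)*1 = 1.9321 - (2.668) = -0.7359.
D < 0, so the roots are the complex-conjugate pair z = (-b +/- i sqrt(-D)) / (2a) = 1.042 +/- 0.6431i.
For a conjugate pair |z|^2 = z * conj(z) = (product of roots) = c/a = 1/(0.667) = 1.49925, so |z| = sqrt(1.49925) = 1.2244 for both roots.
Moduli of all roots: 1.2244, 1.2244.
All moduli strictly greater than 1? Yes.
Verdict: Stationary.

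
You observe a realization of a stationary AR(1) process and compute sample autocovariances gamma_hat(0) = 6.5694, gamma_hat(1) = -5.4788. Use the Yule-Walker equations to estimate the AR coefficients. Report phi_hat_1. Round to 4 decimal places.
\hat\phi_{1} = -0.8340

The Yule-Walker equations for an AR(p) process read, in matrix form,
  Gamma_p phi = r_p,   with   (Gamma_p)_{ij} = gamma(|i - j|),
                       (r_p)_i = gamma(i),   i,j = 1..p.
Substitute the sample gammas (Toeplitz matrix and right-hand side of size 1):
  Gamma_p = [[6.5694]]
  r_p     = [-5.4788]
With p = 1 this is the single equation gamma(0) phi_1 = gamma(1):
  phi_hat_1 = gamma(1) / gamma(0) = -5.4788 / 6.5694 = -0.8340.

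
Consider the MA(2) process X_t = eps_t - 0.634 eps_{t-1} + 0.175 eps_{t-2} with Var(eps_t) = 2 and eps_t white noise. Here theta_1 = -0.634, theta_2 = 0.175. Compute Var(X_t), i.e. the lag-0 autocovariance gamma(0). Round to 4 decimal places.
\gamma(0) = 2.8652

For an MA(q) process X_t = eps_t + sum_i theta_i eps_{t-i} with
Var(eps_t) = sigma^2, the variance is
  gamma(0) = sigma^2 * (1 + sum_i theta_i^2).
  sum_i theta_i^2 = (-0.634)^2 + (0.175)^2 = 0.401956 + 0.030625 = 0.432581.
  gamma(0) = 2 * (1 + 0.432581) = 2 * 1.432581 = 2.865162, which rounds to 2.8652.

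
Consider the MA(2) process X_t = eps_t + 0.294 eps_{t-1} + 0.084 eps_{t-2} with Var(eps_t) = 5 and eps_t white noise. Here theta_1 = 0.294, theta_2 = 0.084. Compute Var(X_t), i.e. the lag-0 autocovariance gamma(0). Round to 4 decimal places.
\gamma(0) = 5.4675

For an MA(q) process X_t = eps_t + sum_i theta_i eps_{t-i} with
Var(eps_t) = sigma^2, the variance is
  gamma(0) = sigma^2 * (1 + sum_i theta_i^2).
  sum_i theta_i^2 = (0.294)^2 + (0.084)^2 = 0.086436 + 0.007056 = 0.093492.
  gamma(0) = 5 * (1 + 0.093492) = 5 * 1.093492 = 5.46746, which rounds to 5.4675.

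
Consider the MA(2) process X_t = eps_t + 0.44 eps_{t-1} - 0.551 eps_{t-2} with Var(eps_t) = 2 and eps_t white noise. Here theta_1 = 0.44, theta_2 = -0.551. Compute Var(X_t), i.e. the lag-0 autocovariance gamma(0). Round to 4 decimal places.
\gamma(0) = 2.9944

For an MA(q) process X_t = eps_t + sum_i theta_i eps_{t-i} with
Var(eps_t) = sigma^2, the variance is
  gamma(0) = sigma^2 * (1 + sum_i theta_i^2).
  sum_i theta_i^2 = (0.44)^2 + (-0.551)^2 = 0.1936 + 0.303601 = 0.497201.
  gamma(0) = 2 * (1 + 0.497201) = 2 * 1.497201 = 2.994402, which rounds to 2.9944.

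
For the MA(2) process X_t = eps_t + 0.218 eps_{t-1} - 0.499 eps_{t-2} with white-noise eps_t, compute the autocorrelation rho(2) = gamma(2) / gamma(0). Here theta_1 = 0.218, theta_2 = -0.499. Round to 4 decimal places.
\rho(2) = -0.3849

For an MA(q) process with theta_0 = 1, the autocovariance is
  gamma(k) = sigma^2 * sum_{i=0..q-k} theta_i * theta_{i+k},
and rho(k) = gamma(k) / gamma(0). Sigma^2 cancels.
  numerator   = (1)*(-0.499) = -0.499.
  denominator = (1)^2 + (0.218)^2 + (-0.499)^2 = 1.296525.
  rho(2) = -0.499 / 1.296525 = -0.3849.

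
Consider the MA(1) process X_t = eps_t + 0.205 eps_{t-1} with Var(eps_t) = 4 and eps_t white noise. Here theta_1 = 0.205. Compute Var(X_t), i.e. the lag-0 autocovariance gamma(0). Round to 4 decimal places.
\gamma(0) = 4.1681

For an MA(q) process X_t = eps_t + sum_i theta_i eps_{t-i} with
Var(eps_t) = sigma^2, the variance is
  gamma(0) = sigma^2 * (1 + sum_i theta_i^2).
  sum_i theta_i^2 = (0.205)^2 = 0.042025.
  gamma(0) = 4 * (1 + 0.042025) = 4 * 1.042025 = 4.1681.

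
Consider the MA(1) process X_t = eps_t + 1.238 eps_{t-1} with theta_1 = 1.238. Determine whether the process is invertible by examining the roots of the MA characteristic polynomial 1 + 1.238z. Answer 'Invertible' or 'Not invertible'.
\text{Not invertible}

The MA(q) characteristic polynomial is P(z) = 1 + 1.238z.
Invertibility requires all roots to lie outside the unit circle, i.e. |z| > 1 for every root.
This is linear in z: 1 + (1.238) z = 0  =>  z = -1/(1.238) = -0.807754,  |z| = 0.807754.
Moduli of all roots: 0.8078.
All moduli strictly greater than 1? No.
Verdict: Not invertible.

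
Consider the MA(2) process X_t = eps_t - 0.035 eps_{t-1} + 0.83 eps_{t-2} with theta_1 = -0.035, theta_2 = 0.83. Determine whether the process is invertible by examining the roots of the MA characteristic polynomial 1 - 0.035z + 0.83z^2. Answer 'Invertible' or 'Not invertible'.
\text{Invertible}

The MA(q) characteristic polynomial is P(z) = 1 - 0.035z + 0.83z^2.
Invertibility requires all roots to lie outside the unit circle, i.e. |z| > 1 for every root.
Set 1 + (-0.035) z + (0.83) z^2 = 0, i.e. a z^2 + b z + c = 0 with a = 0.83, b = -0.035, c = 1.
Discriminant D = b^2 - 4ac = (-0.035)^2 - 4*(0.83)*1 = 0.001225 - (3.32) = -3.318775.
D < 0, so the roots are the complex-conjugate pair z = (-b +/- i sqrt(-D)) / (2a) = 0.0211 +/- 1.0974i.
For a conjugate pair |z|^2 = z * conj(z) = (product of roots) = c/a = 1/(0.83) = 1.204819, so |z| = sqrt(1.204819) = 1.0976 for both roots.
Moduli of all roots: 1.0976, 1.0976.
All moduli strictly greater than 1? Yes.
Verdict: Invertible.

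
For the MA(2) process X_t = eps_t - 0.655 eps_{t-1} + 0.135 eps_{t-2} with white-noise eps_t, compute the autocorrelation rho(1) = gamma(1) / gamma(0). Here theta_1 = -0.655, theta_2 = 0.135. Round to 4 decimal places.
\rho(1) = -0.5137

For an MA(q) process with theta_0 = 1, the autocovariance is
  gamma(k) = sigma^2 * sum_{i=0..q-k} theta_i * theta_{i+k},
and rho(k) = gamma(k) / gamma(0). Sigma^2 cancels.
  numerator   = (1)*(-0.655) + (-0.655)*(0.135) = -0.743425.
  denominator = (1)^2 + (-0.655)^2 + (0.135)^2 = 1.44725.
  rho(1) = -0.743425 / 1.44725 = -0.5137.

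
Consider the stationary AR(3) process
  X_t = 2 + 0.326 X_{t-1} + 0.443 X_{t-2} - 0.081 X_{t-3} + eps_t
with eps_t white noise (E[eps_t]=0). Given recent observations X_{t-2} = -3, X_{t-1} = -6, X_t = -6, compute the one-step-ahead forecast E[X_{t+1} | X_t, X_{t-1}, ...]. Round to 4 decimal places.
E[X_{t+1} \mid \mathcal F_t] = -2.3710

For an AR(p) model X_t = c + sum_i phi_i X_{t-i} + eps_t, the
one-step-ahead conditional mean is
  E[X_{t+1} | X_t, ...] = c + sum_i phi_i X_{t+1-i}.
Substitute known values:
  E[X_{t+1} | ...] = 2 + (0.326) * (-6) + (0.443) * (-6) + (-0.081) * (-3)
                   = -2.3710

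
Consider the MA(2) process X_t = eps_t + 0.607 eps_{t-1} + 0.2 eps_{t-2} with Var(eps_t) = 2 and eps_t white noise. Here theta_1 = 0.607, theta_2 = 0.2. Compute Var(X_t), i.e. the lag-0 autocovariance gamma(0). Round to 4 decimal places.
\gamma(0) = 2.8169

For an MA(q) process X_t = eps_t + sum_i theta_i eps_{t-i} with
Var(eps_t) = sigma^2, the variance is
  gamma(0) = sigma^2 * (1 + sum_i theta_i^2).
  sum_i theta_i^2 = (0.607)^2 + (0.2)^2 = 0.368449 + 0.04 = 0.408449.
  gamma(0) = 2 * (1 + 0.408449) = 2 * 1.408449 = 2.816898, which rounds to 2.8169.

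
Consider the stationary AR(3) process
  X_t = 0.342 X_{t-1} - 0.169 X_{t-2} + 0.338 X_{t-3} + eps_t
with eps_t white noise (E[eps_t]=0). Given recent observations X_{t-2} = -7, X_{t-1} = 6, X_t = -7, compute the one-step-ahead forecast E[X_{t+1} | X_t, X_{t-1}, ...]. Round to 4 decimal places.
E[X_{t+1} \mid \mathcal F_t] = -5.7740

For an AR(p) model X_t = c + sum_i phi_i X_{t-i} + eps_t, the
one-step-ahead conditional mean is
  E[X_{t+1} | X_t, ...] = c + sum_i phi_i X_{t+1-i}.
Substitute known values:
  E[X_{t+1} | ...] = (0.342) * (-7) + (-0.169) * (6) + (0.338) * (-7)
                   = -5.7740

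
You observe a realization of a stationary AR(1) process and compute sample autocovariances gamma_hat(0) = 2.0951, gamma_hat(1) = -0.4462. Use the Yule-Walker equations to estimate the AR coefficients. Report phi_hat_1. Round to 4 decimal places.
\hat\phi_{1} = -0.2130

The Yule-Walker equations for an AR(p) process read, in matrix form,
  Gamma_p phi = r_p,   with   (Gamma_p)_{ij} = gamma(|i - j|),
                       (r_p)_i = gamma(i),   i,j = 1..p.
Substitute the sample gammas (Toeplitz matrix and right-hand side of size 1):
  Gamma_p = [[2.0951]]
  r_p     = [-0.4462]
With p = 1 this is the single equation gamma(0) phi_1 = gamma(1):
  phi_hat_1 = gamma(1) / gamma(0) = -0.4462 / 2.0951 = -0.2130.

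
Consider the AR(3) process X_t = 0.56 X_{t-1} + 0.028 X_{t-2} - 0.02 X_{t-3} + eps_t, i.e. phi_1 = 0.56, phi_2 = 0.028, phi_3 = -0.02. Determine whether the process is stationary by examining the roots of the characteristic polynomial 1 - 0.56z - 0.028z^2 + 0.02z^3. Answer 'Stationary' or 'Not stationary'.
\text{Stationary}

The AR(p) characteristic polynomial is P(z) = 1 - 0.56z - 0.028z^2 + 0.02z^3.
Stationarity requires all roots to lie outside the unit circle, i.e. |z| > 1 for every root.
Degree 3: look for a simple real root z0 first, then factor out (1 - z/z0) and solve the remaining quadratic.
Testing z0 = 5: P(5) = 1 + (-0.56)(5) + (-0.028)(5)^2 + (0.02)(5)^3
  = 1 + (-2.8) + (-0.7) + (2.5) = 0.  So z_0 = 5 is a root, |z_0| = 5.
Divide out the factor (1 - 0.2 z) = (1 - z/z0) (since 1/z0 = 0.2):
  P(z) = (1 - 0.2 z)(1 + (-0.36) z + (-0.1) z^2)
  [check: z-coef -0.36 - (0.2) = -0.56; z^2-coef -0.1 - (0.2)(-0.36) = -0.028; z^3-coef -(0.2)(-0.1) = 0.02.]
Remaining roots from the quadratic factor 1 + (-0.36) z + (-0.1) z^2:
  Set 1 + (-0.36) z + (-0.1) z^2 = 0, i.e. a z^2 + b z + c = 0 with a = -0.1, b = -0.36, c = 1.
  Discriminant D = b^2 - 4ac = (-0.36)^2 - 4*(-0.1)*1 = 0.1296 - (-0.4) = 0.5296.
  D >= 0, so the roots are real: z = (-b +/- sqrt(D)) / (2a) = (0.36 +/- 0.727736) / (-0.2).
    z_1 = (0.36 + 0.727736) / (-0.2) = -5.4387,   |z_1| = 5.4387.
    z_2 = (0.36 - 0.727736) / (-0.2) = 1.8387,   |z_2| = 1.8387.
Moduli of all roots: 5.0000, 5.4387, 1.8387.
All moduli strictly greater than 1? Yes.
Verdict: Stationary.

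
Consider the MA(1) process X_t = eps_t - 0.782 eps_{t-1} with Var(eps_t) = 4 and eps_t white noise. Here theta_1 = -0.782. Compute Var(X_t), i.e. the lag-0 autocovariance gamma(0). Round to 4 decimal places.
\gamma(0) = 6.4461

For an MA(q) process X_t = eps_t + sum_i theta_i eps_{t-i} with
Var(eps_t) = sigma^2, the variance is
  gamma(0) = sigma^2 * (1 + sum_i theta_i^2).
  sum_i theta_i^2 = (-0.782)^2 = 0.611524.
  gamma(0) = 4 * (1 + 0.611524) = 4 * 1.611524 = 6.446096, which rounds to 6.4461.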